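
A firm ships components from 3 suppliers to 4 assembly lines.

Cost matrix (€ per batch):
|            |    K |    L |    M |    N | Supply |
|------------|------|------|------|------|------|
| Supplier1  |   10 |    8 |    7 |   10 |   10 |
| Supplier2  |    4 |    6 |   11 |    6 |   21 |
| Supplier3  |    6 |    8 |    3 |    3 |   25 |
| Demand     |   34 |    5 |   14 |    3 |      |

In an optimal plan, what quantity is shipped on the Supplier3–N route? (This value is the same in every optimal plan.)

The minimum-cost plan:
  Supplier1–L: 5 batches
  Supplier1–M: 5 batches
  Supplier2–K: 21 batches
  Supplier3–K: 13 batches
  Supplier3–M: 9 batches
  Supplier3–N: 3 batches
Total cost = €273.
So Supplier3→N carries 3 batches.

3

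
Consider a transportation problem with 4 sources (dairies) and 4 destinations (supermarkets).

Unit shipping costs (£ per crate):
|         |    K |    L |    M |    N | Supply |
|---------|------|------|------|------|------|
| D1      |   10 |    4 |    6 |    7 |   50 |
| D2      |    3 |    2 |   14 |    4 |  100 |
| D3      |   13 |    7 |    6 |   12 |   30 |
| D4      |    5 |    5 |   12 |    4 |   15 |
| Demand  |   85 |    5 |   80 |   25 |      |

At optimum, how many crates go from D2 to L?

5

Solving gives:
  D1 to M: 50 × £6 = £300
  D2 to K: 85 × £3 = £255
  D2 to L: 5 × £2 = £10
  D2 to N: 10 × £4 = £40
  D3 to M: 30 × £6 = £180
  D4 to N: 15 × £4 = £60
Total cost = £845.
So D2→L carries 5 crates.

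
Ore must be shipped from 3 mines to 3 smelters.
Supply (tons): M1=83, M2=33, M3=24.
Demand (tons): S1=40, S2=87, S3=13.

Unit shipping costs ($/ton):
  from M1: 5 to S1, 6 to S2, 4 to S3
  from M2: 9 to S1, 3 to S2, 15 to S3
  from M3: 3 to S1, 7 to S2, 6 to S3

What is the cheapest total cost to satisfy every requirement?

627

One minimum-cost allocation:
  M1 to S1: 16 × $5 = $80
  M1 to S2: 54 × $6 = $324
  M1 to S3: 13 × $4 = $52
  M2 to S2: 33 × $3 = $99
  M3 to S1: 24 × $3 = $72
Total = 80 + 324 + 52 + 99 + 72 = $627.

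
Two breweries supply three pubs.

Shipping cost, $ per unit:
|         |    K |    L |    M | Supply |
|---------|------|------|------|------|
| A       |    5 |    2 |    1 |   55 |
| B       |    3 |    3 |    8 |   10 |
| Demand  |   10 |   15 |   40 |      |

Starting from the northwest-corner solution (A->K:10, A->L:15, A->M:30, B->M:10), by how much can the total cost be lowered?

Current plan cost = 10·5 + 15·2 + 30·1 + 10·8 = $190.
Optimal plan:
  A to L: 15 × $2 = $30
  A to M: 40 × $1 = $40
  B to K: 10 × $3 = $30
Optimal cost = $100.
Saving = 190 − 100 = $90.

90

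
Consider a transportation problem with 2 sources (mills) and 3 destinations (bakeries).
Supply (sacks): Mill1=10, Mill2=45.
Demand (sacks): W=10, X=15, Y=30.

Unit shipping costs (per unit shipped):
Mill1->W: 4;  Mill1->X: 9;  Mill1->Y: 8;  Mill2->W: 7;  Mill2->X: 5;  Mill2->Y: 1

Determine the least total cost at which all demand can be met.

145

Optimal allocation:
  Mill1->W: 10 × 4 = 40
  Mill2->X: 15 × 5 = 75
  Mill2->Y: 30 × 1 = 30
Total = 40 + 75 + 30 = 145.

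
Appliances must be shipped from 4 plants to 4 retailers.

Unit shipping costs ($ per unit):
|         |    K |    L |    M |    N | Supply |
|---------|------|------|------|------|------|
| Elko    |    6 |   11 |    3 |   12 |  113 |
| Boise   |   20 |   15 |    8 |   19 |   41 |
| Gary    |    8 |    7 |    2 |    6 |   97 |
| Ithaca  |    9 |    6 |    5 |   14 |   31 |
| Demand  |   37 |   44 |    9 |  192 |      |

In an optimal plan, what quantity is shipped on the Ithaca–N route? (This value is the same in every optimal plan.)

Optimal shipments:
  Elko–K: 37 × $6 = $222
  Elko–N: 76 × $12 = $912
  Boise–L: 13 × $15 = $195
  Boise–M: 9 × $8 = $72
  Boise–N: 19 × $19 = $361
  Gary–N: 97 × $6 = $582
  Ithaca–L: 31 × $6 = $186
Total cost = $2530.
The route Ithaca→N is not used.

0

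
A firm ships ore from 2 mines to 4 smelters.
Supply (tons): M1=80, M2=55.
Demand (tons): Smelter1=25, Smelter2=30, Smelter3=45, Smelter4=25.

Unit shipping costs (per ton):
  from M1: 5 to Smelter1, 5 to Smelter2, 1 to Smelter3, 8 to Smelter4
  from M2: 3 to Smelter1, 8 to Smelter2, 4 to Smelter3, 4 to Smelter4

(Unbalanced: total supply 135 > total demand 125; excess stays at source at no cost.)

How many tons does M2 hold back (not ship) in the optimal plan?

An optimal plan:
  M1->Smelter2: 30 × 5 = 150
  M1->Smelter3: 45 × 1 = 45
  M2->Smelter1: 25 × 3 = 75
  M2->Smelter4: 25 × 4 = 100
Total cost = 370.
M2 ships 50 of its 55, leaving 5.

5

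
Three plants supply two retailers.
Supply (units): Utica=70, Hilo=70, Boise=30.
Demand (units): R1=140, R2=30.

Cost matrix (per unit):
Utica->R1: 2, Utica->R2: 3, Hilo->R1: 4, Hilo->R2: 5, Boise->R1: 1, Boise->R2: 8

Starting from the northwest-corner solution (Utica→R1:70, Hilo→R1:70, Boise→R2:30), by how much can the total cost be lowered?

Current plan cost = 70·2 + 70·4 + 30·8 = 660.
Optimal plan:
  Utica→R1: 40 units
  Utica→R2: 30 units
  Hilo→R1: 70 units
  Boise→R1: 30 units
Optimal cost = 480.
Saving = 660 − 480 = 180.

180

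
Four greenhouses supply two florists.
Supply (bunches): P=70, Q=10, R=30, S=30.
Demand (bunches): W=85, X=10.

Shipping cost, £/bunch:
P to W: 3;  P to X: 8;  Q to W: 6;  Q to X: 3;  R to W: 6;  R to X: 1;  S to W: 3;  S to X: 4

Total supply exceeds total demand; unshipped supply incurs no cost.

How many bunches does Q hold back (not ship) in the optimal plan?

An optimal plan:
  P to W: 55 × £3 = £165
  R to X: 10 × £1 = £10
  S to W: 30 × £3 = £90
Total cost = £265.
Q ships 0 of its 10, leaving 10.

10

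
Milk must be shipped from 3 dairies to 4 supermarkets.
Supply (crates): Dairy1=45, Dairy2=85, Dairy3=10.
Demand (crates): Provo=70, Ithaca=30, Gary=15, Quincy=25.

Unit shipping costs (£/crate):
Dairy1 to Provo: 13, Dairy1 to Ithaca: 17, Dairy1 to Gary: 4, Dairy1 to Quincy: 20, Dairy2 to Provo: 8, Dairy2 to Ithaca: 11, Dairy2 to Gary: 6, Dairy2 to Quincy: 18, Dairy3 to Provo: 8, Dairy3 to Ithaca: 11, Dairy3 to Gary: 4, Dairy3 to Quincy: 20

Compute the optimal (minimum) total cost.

1475

An optimal shipping plan:
  Dairy1->Provo: 5 crates
  Dairy1->Gary: 15 crates
  Dairy1->Quincy: 25 crates
  Dairy2->Provo: 55 crates
  Dairy2->Ithaca: 30 crates
  Dairy3->Provo: 10 crates
Total cost = £1475.
(Supply check: Dairy1 ships 45; Dairy2 ships 85; Dairy3 ships 10.)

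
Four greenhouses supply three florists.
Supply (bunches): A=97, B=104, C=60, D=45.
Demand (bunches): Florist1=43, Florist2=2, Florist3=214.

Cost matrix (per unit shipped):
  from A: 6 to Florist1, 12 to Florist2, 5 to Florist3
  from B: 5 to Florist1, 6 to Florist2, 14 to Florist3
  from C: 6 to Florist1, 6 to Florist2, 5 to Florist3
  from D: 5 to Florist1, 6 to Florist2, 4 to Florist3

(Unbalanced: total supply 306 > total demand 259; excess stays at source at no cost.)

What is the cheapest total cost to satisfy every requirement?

1360

One minimum-cost allocation:
  A→Florist3: 97 × 5 = 485
  B→Florist1: 43 × 5 = 215
  B→Florist2: 2 × 6 = 12
  B→Florist3: 12 × 14 = 168
  C→Florist3: 60 × 5 = 300
  D→Florist3: 45 × 4 = 180
Total = 485 + 215 + 12 + 168 + 300 + 180 = 1360.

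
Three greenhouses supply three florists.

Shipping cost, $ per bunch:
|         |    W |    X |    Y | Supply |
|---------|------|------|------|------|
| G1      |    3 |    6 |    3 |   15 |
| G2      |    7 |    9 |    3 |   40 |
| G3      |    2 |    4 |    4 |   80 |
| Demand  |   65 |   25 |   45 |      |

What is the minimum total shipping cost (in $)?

A cheapest plan:
  G1->W: 10 × $3 = $30
  G1->Y: 5 × $3 = $15
  G2->Y: 40 × $3 = $120
  G3->W: 55 × $2 = $110
  G3->X: 25 × $4 = $100
Total = 30 + 15 + 120 + 110 + 100 = $375.
(Supply check: G1 ships 15; G2 ships 40; G3 ships 80.)

375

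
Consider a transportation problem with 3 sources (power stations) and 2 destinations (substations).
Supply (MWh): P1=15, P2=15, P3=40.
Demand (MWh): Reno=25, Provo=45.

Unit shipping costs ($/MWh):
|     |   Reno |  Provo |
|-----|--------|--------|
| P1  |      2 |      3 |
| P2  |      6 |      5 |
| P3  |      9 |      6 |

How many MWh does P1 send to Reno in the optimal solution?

The minimum-cost plan:
  P1->Reno: 15 MWh
  P2->Reno: 10 MWh
  P2->Provo: 5 MWh
  P3->Provo: 40 MWh
Total cost = $355.
So P1→Reno carries 15 MWh.

15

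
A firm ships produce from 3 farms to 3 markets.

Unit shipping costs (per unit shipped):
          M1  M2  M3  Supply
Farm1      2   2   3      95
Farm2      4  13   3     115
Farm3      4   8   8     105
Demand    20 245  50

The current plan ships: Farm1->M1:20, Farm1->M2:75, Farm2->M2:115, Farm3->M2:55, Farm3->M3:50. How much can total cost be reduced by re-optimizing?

Current plan cost = 20·2 + 75·2 + 115·13 + 55·8 + 50·8 = 2525.
Optimal plan:
  Farm1->M2: 95 × 2 = 190
  Farm2->M1: 20 × 4 = 80
  Farm2->M2: 45 × 13 = 585
  Farm2->M3: 50 × 3 = 150
  Farm3->M2: 105 × 8 = 840
Optimal cost = 1845.
Saving = 2525 − 1845 = 680.

680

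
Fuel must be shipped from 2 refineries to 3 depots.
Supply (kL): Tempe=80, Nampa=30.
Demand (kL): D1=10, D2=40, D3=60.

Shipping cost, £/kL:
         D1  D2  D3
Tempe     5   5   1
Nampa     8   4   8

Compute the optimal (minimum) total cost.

280

An optimal shipping plan:
  Tempe to D1: 10 × £5 = £50
  Tempe to D2: 10 × £5 = £50
  Tempe to D3: 60 × £1 = £60
  Nampa to D2: 30 × £4 = £120
Total = 50 + 50 + 60 + 120 = £280.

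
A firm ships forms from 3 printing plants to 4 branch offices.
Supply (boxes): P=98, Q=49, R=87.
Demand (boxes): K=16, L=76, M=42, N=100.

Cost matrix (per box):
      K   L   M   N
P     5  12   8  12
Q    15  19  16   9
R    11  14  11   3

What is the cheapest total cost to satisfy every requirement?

An optimal shipping plan:
  P->K: 16 × 5 = 80
  P->L: 40 × 12 = 480
  P->M: 42 × 8 = 336
  Q->L: 36 × 19 = 684
  Q->N: 13 × 9 = 117
  R->N: 87 × 3 = 261
Total = 80 + 480 + 336 + 684 + 117 + 261 = 1958.

1958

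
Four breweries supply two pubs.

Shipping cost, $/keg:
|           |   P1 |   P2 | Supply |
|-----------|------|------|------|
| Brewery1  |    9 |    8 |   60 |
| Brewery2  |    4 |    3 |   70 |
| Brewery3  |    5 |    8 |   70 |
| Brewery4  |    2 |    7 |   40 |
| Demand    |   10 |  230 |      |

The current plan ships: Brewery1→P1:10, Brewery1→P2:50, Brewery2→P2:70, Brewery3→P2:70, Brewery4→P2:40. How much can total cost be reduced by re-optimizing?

60

Current plan cost = 10·9 + 50·8 + 70·3 + 70·8 + 40·7 = $1540.
Optimal plan:
  Brewery1→P2: 60 kegs
  Brewery2→P2: 70 kegs
  Brewery3→P2: 70 kegs
  Brewery4→P1: 10 kegs
  Brewery4→P2: 30 kegs
Optimal cost = $1480.
Saving = 1540 − 1480 = $60.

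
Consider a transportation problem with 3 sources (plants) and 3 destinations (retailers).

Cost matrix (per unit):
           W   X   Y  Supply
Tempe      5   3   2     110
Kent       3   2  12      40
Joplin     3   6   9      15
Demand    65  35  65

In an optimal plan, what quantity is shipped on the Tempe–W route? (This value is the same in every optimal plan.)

10

Solving gives:
  Tempe–W: 10 × 5 = 50
  Tempe–X: 35 × 3 = 105
  Tempe–Y: 65 × 2 = 130
  Kent–W: 40 × 3 = 120
  Joplin–W: 15 × 3 = 45
Total cost = 450.
So Tempe→W carries 10 units.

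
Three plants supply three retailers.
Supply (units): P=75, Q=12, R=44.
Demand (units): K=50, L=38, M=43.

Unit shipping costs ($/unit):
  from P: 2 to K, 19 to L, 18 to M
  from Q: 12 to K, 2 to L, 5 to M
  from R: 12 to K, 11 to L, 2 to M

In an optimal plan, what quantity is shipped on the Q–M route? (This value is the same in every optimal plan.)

0

Optimal shipments:
  P->K: 50 units
  P->L: 25 units
  Q->L: 12 units
  R->L: 1 units
  R->M: 43 units
Total cost = $696.
The route Q→M is not used.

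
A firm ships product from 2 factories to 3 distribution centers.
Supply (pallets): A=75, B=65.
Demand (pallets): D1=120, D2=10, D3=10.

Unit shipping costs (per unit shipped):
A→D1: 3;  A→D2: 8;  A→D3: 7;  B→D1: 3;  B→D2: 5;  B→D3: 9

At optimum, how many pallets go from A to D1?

Optimal shipments:
  A->D1: 65 pallets
  A->D3: 10 pallets
  B->D1: 55 pallets
  B->D2: 10 pallets
Total cost = 480.
So A→D1 carries 65 pallets.

65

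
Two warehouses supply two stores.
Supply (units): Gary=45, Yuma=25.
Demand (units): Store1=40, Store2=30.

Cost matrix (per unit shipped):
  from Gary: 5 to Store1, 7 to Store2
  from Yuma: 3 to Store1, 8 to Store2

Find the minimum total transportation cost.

360

A cheapest plan:
  Gary->Store1: 15 × 5 = 75
  Gary->Store2: 30 × 7 = 210
  Yuma->Store1: 25 × 3 = 75
Total = 75 + 210 + 75 = 360.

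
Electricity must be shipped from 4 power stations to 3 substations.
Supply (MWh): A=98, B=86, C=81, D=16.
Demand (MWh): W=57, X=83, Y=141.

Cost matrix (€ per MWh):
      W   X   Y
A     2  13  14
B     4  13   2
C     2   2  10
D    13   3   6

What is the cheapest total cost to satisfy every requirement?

1112

Optimal allocation:
  A–W: 57 × €2 = €114
  A–Y: 41 × €14 = €574
  B–Y: 86 × €2 = €172
  C–X: 81 × €2 = €162
  D–X: 2 × €3 = €6
  D–Y: 14 × €6 = €84
Total = 114 + 574 + 172 + 162 + 6 + 84 = €1112.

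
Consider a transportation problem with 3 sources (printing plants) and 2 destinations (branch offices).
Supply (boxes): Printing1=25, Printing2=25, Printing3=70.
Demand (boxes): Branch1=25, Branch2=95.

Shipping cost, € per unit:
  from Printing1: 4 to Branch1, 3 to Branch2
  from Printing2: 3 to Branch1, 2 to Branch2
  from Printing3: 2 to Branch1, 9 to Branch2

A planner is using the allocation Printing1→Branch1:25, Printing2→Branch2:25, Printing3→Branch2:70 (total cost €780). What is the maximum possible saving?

200

Current plan cost = 25·4 + 25·2 + 70·9 = €780.
Optimal plan:
  Printing1->Branch2: 25 × €3 = €75
  Printing2->Branch2: 25 × €2 = €50
  Printing3->Branch1: 25 × €2 = €50
  Printing3->Branch2: 45 × €9 = €405
Optimal cost = €580.
Saving = 780 − 580 = €200.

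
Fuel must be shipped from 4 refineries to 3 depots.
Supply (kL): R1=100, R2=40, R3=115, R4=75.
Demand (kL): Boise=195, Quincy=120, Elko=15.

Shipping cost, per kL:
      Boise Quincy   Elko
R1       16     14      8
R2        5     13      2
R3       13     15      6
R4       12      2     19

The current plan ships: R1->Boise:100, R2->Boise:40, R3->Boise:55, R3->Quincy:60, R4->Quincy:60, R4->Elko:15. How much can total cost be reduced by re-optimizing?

585

Current plan cost = 100·16 + 40·5 + 55·13 + 60·15 + 60·2 + 15·19 = 3820.
Optimal plan:
  R1–Boise: 40 × 16 = 640
  R1–Quincy: 45 × 14 = 630
  R1–Elko: 15 × 8 = 120
  R2–Boise: 40 × 5 = 200
  R3–Boise: 115 × 13 = 1495
  R4–Quincy: 75 × 2 = 150
Optimal cost = 3235.
Saving = 3820 − 3235 = 585.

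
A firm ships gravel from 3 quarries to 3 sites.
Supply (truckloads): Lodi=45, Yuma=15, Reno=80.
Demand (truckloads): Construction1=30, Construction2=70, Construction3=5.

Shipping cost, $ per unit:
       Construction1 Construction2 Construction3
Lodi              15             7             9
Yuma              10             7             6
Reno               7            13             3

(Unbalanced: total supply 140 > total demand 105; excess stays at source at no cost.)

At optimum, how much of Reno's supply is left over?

An optimal plan:
  Lodi to Construction2: 45 × $7 = $315
  Yuma to Construction2: 15 × $7 = $105
  Reno to Construction1: 30 × $7 = $210
  Reno to Construction2: 10 × $13 = $130
  Reno to Construction3: 5 × $3 = $15
Total cost = $775.
Reno ships 45 of its 80, leaving 35.

35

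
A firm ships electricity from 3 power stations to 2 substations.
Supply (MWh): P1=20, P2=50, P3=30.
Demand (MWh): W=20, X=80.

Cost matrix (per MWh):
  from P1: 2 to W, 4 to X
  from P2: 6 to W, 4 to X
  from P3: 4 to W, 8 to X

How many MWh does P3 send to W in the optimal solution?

Optimal shipments:
  P1->X: 20 × 4 = 80
  P2->X: 50 × 4 = 200
  P3->W: 20 × 4 = 80
  P3->X: 10 × 8 = 80
Total cost = 440.
So P3→W carries 20 MWh.

20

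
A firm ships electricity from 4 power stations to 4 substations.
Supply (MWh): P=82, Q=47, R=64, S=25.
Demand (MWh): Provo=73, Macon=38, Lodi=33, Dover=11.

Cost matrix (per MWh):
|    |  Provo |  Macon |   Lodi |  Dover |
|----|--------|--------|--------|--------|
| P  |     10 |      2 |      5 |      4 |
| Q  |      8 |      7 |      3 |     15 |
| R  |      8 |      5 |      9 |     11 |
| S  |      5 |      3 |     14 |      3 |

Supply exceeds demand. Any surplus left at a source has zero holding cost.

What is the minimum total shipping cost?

One minimum-cost allocation:
  P to Macon: 38 × 2 = 76
  P to Dover: 11 × 4 = 44
  Q to Provo: 14 × 8 = 112
  Q to Lodi: 33 × 3 = 99
  R to Provo: 34 × 8 = 272
  S to Provo: 25 × 5 = 125
Total = 76 + 44 + 112 + 99 + 272 + 125 = 728.

728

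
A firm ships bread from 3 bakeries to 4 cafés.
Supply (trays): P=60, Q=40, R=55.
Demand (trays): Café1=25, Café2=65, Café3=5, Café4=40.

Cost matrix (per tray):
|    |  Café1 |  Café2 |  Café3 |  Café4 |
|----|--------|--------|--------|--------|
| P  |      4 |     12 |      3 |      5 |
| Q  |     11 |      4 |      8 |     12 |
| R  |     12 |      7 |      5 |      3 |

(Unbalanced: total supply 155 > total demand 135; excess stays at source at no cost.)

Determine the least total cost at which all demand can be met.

Optimal allocation:
  P→Café1: 25 trays
  P→Café3: 5 trays
  P→Café4: 10 trays
  Q→Café2: 40 trays
  R→Café2: 25 trays
  R→Café4: 30 trays
Total cost = 590.
(Supply check: P ships 40; Q ships 40; R ships 55.)

590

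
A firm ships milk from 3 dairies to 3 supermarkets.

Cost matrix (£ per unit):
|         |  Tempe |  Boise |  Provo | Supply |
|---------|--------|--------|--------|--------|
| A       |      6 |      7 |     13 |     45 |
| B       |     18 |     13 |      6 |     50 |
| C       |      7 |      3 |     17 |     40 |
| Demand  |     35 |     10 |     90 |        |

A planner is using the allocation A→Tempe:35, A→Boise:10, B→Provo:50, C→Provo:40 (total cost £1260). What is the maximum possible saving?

Current plan cost = 35·6 + 10·7 + 50·6 + 40·17 = £1260.
Optimal plan:
  A to Tempe: 5 crates
  A to Provo: 40 crates
  B to Provo: 50 crates
  C to Tempe: 30 crates
  C to Boise: 10 crates
Optimal cost = £1090.
Saving = 1260 − 1090 = £170.

170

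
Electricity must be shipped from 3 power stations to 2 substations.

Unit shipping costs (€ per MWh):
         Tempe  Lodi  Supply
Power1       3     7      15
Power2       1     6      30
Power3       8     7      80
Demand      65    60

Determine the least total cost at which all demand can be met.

655

An optimal shipping plan:
  Power1→Tempe: 15 × €3 = €45
  Power2→Tempe: 30 × €1 = €30
  Power3→Tempe: 20 × €8 = €160
  Power3→Lodi: 60 × €7 = €420
Total = 45 + 30 + 160 + 420 = €655.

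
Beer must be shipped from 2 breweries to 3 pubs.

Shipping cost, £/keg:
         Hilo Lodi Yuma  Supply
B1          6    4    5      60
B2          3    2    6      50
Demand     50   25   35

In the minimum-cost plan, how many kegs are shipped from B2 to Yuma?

Optimal shipments:
  B1→Lodi: 25 × £4 = £100
  B1→Yuma: 35 × £5 = £175
  B2→Hilo: 50 × £3 = £150
Total cost = £425.
The route B2→Yuma is not used.

0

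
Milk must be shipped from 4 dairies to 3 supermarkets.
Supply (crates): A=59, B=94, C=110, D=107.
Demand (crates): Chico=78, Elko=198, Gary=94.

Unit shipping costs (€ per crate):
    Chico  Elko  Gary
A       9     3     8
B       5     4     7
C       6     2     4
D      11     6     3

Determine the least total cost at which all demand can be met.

1211

One minimum-cost allocation:
  A–Elko: 59 × €3 = €177
  B–Chico: 78 × €5 = €390
  B–Elko: 16 × €4 = €64
  C–Elko: 110 × €2 = €220
  D–Elko: 13 × €6 = €78
  D–Gary: 94 × €3 = €282
Total = 177 + 390 + 64 + 220 + 78 + 282 = €1211.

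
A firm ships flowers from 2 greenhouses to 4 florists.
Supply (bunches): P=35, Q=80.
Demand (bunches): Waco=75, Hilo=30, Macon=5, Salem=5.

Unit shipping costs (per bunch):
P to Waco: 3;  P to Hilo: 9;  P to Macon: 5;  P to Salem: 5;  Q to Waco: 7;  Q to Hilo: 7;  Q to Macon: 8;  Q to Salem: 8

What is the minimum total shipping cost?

An optimal shipping plan:
  P->Waco: 35 × 3 = 105
  Q->Waco: 40 × 7 = 280
  Q->Hilo: 30 × 7 = 210
  Q->Macon: 5 × 8 = 40
  Q->Salem: 5 × 8 = 40
Total = 105 + 280 + 210 + 40 + 40 = 675.
(Supply check: P ships 35; Q ships 80.)

675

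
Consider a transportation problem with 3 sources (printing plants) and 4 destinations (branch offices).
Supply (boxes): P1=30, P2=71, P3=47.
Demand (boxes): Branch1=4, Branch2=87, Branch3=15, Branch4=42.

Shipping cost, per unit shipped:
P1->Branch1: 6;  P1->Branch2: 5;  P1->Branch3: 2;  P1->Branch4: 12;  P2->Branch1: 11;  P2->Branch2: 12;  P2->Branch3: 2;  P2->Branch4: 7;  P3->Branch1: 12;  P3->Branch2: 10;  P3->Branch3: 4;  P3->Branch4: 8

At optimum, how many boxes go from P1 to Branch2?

30

Solving gives:
  P1->Branch2: 30 × 5 = 150
  P2->Branch1: 4 × 11 = 44
  P2->Branch2: 10 × 12 = 120
  P2->Branch3: 15 × 2 = 30
  P2->Branch4: 42 × 7 = 294
  P3->Branch2: 47 × 10 = 470
Total cost = 1108.
So P1→Branch2 carries 30 boxes.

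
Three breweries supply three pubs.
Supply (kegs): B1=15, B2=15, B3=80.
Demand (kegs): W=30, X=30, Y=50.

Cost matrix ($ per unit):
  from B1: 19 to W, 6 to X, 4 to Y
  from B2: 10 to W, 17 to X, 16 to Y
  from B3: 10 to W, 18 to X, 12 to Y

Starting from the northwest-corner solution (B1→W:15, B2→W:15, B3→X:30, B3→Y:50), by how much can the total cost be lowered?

330

Current plan cost = 15·19 + 15·10 + 30·18 + 50·12 = $1575.
Optimal plan:
  B1->X: 15 × $6 = $90
  B2->X: 15 × $17 = $255
  B3->W: 30 × $10 = $300
  B3->Y: 50 × $12 = $600
Optimal cost = $1245.
Saving = 1575 − 1245 = $330.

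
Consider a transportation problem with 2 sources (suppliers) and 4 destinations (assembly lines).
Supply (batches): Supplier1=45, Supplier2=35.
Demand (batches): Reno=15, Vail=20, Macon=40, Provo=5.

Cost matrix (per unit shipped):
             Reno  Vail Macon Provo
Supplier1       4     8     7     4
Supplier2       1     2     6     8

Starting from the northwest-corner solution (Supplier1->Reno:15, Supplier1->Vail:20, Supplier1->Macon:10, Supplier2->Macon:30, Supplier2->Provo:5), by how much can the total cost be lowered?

Current plan cost = 15·4 + 20·8 + 10·7 + 30·6 + 5·8 = 510.
Optimal plan:
  Supplier1->Macon: 40 × 7 = 280
  Supplier1->Provo: 5 × 4 = 20
  Supplier2->Reno: 15 × 1 = 15
  Supplier2->Vail: 20 × 2 = 40
Optimal cost = 355.
Saving = 510 − 355 = 155.

155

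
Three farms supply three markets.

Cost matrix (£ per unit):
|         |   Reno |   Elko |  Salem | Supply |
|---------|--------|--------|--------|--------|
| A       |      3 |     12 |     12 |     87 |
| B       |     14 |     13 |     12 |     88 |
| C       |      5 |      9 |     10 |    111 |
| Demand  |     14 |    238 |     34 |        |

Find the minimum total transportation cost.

3027

Optimal allocation:
  A→Reno: 14 × £3 = £42
  A→Elko: 73 × £12 = £876
  B→Elko: 54 × £13 = £702
  B→Salem: 34 × £12 = £408
  C→Elko: 111 × £9 = £999
Total = 42 + 876 + 702 + 408 + 999 = £3027.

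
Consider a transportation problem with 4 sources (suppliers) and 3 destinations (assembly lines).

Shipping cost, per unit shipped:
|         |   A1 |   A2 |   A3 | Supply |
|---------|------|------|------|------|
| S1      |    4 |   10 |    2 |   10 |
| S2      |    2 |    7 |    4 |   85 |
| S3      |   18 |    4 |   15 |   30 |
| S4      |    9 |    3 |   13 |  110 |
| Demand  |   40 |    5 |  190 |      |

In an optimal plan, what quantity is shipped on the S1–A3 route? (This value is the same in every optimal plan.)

Solving gives:
  S1→A3: 10 × 2 = 20
  S2→A3: 85 × 4 = 340
  S3→A2: 5 × 4 = 20
  S3→A3: 25 × 15 = 375
  S4→A1: 40 × 9 = 360
  S4→A3: 70 × 13 = 910
Total cost = 2025.
So S1→A3 carries 10 batches.

10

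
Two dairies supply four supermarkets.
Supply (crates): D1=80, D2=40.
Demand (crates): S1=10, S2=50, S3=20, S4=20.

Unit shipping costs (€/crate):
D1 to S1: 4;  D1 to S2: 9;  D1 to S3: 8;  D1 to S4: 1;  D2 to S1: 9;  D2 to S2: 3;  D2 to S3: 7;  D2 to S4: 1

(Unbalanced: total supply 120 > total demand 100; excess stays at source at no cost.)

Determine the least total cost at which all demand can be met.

One minimum-cost allocation:
  D1 to S1: 10 × €4 = €40
  D1 to S2: 10 × €9 = €90
  D1 to S3: 20 × €8 = €160
  D1 to S4: 20 × €1 = €20
  D2 to S2: 40 × €3 = €120
Total = 40 + 90 + 160 + 20 + 120 = €430.

430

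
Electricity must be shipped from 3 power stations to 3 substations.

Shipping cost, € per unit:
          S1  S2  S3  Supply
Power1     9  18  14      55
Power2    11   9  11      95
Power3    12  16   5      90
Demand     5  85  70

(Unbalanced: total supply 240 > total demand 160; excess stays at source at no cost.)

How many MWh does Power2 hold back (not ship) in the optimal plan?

10

Minimum-cost shipments:
  Power1→S1: 5 × €9 = €45
  Power2→S2: 85 × €9 = €765
  Power3→S3: 70 × €5 = €350
Total cost = €1160.
Power2 ships 85 of its 95, leaving 10.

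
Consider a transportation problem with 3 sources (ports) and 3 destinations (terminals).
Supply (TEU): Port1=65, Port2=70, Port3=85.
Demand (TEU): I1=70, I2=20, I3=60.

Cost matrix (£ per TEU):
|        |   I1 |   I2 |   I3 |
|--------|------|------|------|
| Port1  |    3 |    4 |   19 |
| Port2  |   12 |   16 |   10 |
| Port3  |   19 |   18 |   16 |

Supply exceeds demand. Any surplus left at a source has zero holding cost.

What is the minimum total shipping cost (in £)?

Optimal allocation:
  Port1→I1: 60 × £3 = £180
  Port1→I2: 5 × £4 = £20
  Port2→I1: 10 × £12 = £120
  Port2→I3: 60 × £10 = £600
  Port3→I2: 15 × £18 = £270
Total = 180 + 20 + 120 + 600 + 270 = £1190.

1190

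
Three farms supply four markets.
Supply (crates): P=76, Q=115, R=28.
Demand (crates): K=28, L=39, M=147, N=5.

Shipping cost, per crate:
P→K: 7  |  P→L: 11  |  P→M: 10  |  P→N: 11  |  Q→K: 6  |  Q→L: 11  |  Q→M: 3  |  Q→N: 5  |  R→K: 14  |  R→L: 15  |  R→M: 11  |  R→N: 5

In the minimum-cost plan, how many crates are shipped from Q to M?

The minimum-cost plan:
  P–K: 28 × 7 = 196
  P–L: 39 × 11 = 429
  P–M: 9 × 10 = 90
  Q–M: 115 × 3 = 345
  R–M: 23 × 11 = 253
  R–N: 5 × 5 = 25
Total cost = 1338.
So Q→M carries 115 crates.

115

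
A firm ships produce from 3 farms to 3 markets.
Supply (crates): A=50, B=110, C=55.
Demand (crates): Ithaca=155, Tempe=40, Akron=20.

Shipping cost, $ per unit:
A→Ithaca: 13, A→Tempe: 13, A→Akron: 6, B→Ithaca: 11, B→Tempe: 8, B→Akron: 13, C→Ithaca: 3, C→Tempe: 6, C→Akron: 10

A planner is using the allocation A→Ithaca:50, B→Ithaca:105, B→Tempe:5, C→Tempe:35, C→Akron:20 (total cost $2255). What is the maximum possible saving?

Current plan cost = 50·13 + 105·11 + 5·8 + 35·6 + 20·10 = $2255.
Optimal plan:
  A–Ithaca: 30 × $13 = $390
  A–Akron: 20 × $6 = $120
  B–Ithaca: 70 × $11 = $770
  B–Tempe: 40 × $8 = $320
  C–Ithaca: 55 × $3 = $165
Optimal cost = $1765.
Saving = 2255 − 1765 = $490.

490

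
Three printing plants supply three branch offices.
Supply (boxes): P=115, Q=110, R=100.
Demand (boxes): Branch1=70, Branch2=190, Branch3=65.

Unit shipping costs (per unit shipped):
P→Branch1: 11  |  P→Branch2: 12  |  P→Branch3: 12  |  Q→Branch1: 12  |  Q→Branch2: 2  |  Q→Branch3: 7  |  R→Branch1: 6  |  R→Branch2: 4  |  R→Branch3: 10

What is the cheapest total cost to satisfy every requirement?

One minimum-cost allocation:
  P->Branch1: 50 boxes
  P->Branch3: 65 boxes
  Q->Branch2: 110 boxes
  R->Branch1: 20 boxes
  R->Branch2: 80 boxes
Total cost = 1990.
(Supply check: P ships 115; Q ships 110; R ships 100.)

1990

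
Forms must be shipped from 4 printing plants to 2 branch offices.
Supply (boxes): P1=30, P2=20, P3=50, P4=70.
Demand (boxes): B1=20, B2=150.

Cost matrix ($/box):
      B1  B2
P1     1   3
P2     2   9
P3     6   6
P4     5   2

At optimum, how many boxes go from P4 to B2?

70

The minimum-cost plan:
  P1 to B2: 30 × $3 = $90
  P2 to B1: 20 × $2 = $40
  P3 to B2: 50 × $6 = $300
  P4 to B2: 70 × $2 = $140
Total cost = $570.
So P4→B2 carries 70 boxes.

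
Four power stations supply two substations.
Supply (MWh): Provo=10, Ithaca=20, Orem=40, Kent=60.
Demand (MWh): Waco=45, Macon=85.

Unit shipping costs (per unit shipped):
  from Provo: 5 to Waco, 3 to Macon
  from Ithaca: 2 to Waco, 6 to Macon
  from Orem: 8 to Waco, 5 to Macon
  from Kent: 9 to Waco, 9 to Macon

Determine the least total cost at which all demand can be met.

810

An optimal shipping plan:
  Provo→Macon: 10 MWh
  Ithaca→Waco: 20 MWh
  Orem→Macon: 40 MWh
  Kent→Waco: 25 MWh
  Kent→Macon: 35 MWh
Total cost = 810.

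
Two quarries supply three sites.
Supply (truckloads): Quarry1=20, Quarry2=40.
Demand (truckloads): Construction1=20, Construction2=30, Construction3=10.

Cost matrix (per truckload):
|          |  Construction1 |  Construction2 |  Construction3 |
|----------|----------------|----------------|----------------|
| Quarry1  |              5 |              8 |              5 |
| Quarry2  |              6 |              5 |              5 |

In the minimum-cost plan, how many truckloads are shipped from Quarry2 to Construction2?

30

The minimum-cost plan:
  Quarry1->Construction1: 20 × 5 = 100
  Quarry2->Construction2: 30 × 5 = 150
  Quarry2->Construction3: 10 × 5 = 50
Total cost = 300.
So Quarry2→Construction2 carries 30 truckloads.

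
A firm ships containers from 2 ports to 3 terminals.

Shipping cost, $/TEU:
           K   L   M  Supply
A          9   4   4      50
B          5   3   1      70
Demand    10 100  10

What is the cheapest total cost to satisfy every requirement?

Optimal allocation:
  A to L: 50 × $4 = $200
  B to K: 10 × $5 = $50
  B to L: 50 × $3 = $150
  B to M: 10 × $1 = $10
Total = 200 + 50 + 150 + 10 = $410.
(Supply check: A ships 50; B ships 70.)

410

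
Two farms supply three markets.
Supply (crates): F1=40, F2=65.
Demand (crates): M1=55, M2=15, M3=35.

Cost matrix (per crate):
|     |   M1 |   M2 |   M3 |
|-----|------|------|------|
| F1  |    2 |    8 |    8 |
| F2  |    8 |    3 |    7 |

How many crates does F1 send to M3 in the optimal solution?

Solving gives:
  F1 to M1: 40 × 2 = 80
  F2 to M1: 15 × 8 = 120
  F2 to M2: 15 × 3 = 45
  F2 to M3: 35 × 7 = 245
Total cost = 490.
The route F1→M3 is not used.

0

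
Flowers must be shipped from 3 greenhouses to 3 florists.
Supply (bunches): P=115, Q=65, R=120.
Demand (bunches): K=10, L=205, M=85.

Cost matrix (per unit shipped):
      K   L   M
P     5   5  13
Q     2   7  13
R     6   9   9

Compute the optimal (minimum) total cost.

An optimal shipping plan:
  P–L: 115 × 5 = 575
  Q–K: 10 × 2 = 20
  Q–L: 55 × 7 = 385
  R–L: 35 × 9 = 315
  R–M: 85 × 9 = 765
Total = 575 + 20 + 385 + 315 + 765 = 2060.
(Supply check: P ships 115; Q ships 65; R ships 120.)

2060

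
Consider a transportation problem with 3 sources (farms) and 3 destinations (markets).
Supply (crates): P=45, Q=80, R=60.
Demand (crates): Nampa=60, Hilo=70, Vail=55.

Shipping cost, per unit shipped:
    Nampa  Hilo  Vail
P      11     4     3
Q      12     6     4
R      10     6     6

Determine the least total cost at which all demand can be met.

1150

An optimal shipping plan:
  P->Hilo: 45 × 4 = 180
  Q->Hilo: 25 × 6 = 150
  Q->Vail: 55 × 4 = 220
  R->Nampa: 60 × 10 = 600
Total = 180 + 150 + 220 + 600 = 1150.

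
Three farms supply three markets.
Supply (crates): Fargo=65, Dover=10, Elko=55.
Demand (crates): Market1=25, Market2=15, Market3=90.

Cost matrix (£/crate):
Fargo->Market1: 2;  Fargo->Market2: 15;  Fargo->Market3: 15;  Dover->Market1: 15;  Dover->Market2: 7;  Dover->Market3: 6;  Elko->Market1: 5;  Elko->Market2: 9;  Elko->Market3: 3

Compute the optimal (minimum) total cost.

A cheapest plan:
  Fargo→Market1: 25 × £2 = £50
  Fargo→Market2: 15 × £15 = £225
  Fargo→Market3: 25 × £15 = £375
  Dover→Market3: 10 × £6 = £60
  Elko→Market3: 55 × £3 = £165
Total = 50 + 225 + 375 + 60 + 165 = £875.

875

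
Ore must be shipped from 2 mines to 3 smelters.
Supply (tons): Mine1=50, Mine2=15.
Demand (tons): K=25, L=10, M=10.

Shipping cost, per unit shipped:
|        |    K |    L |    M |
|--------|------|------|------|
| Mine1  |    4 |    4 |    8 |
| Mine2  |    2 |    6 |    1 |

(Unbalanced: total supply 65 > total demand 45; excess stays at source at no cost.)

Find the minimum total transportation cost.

One minimum-cost allocation:
  Mine1->K: 20 × 4 = 80
  Mine1->L: 10 × 4 = 40
  Mine2->K: 5 × 2 = 10
  Mine2->M: 10 × 1 = 10
Total = 80 + 40 + 10 + 10 = 140.

140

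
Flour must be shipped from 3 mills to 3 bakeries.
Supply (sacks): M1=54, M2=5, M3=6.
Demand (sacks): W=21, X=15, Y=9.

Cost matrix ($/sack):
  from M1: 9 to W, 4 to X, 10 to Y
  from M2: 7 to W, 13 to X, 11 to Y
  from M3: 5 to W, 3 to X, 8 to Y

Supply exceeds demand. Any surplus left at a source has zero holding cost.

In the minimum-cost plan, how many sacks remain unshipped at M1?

20

Minimum-cost shipments:
  M1–W: 10 × $9 = $90
  M1–X: 15 × $4 = $60
  M1–Y: 9 × $10 = $90
  M2–W: 5 × $7 = $35
  M3–W: 6 × $5 = $30
Total cost = $305.
M1 ships 34 of its 54, leaving 20.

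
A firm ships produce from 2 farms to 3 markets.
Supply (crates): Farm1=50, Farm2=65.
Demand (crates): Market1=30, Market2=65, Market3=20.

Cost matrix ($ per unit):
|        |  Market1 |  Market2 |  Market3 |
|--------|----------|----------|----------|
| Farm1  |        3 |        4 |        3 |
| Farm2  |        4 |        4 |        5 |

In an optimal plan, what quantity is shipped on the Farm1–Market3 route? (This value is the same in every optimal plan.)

Optimal shipments:
  Farm1 to Market1: 30 × $3 = $90
  Farm1 to Market3: 20 × $3 = $60
  Farm2 to Market2: 65 × $4 = $260
Total cost = $410.
So Farm1→Market3 carries 20 crates.

20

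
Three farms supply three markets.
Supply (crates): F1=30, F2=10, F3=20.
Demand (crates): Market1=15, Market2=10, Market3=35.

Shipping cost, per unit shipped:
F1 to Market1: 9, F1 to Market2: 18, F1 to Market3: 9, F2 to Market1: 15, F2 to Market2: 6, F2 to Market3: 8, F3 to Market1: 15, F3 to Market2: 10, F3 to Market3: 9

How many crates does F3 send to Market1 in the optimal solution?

0

Solving gives:
  F1->Market1: 15 crates
  F1->Market3: 15 crates
  F2->Market2: 10 crates
  F3->Market3: 20 crates
Total cost = 510.
The route F3→Market1 is not used.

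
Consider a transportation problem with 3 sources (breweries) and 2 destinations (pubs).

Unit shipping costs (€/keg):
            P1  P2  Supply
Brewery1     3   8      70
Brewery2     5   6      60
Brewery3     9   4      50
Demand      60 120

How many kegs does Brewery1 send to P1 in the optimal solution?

60

Optimal shipments:
  Brewery1->P1: 60 × €3 = €180
  Brewery1->P2: 10 × €8 = €80
  Brewery2->P2: 60 × €6 = €360
  Brewery3->P2: 50 × €4 = €200
Total cost = €820.
So Brewery1→P1 carries 60 kegs.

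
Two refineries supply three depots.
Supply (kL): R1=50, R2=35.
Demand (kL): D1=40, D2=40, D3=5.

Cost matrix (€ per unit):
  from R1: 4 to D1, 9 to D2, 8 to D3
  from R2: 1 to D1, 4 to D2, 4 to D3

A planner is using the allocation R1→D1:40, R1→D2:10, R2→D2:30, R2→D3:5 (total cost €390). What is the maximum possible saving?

Current plan cost = 40·4 + 10·9 + 30·4 + 5·4 = €390.
Optimal plan:
  R1 to D1: 40 kL
  R1 to D2: 5 kL
  R1 to D3: 5 kL
  R2 to D2: 35 kL
Optimal cost = €385.
Saving = 390 − 385 = €5.

5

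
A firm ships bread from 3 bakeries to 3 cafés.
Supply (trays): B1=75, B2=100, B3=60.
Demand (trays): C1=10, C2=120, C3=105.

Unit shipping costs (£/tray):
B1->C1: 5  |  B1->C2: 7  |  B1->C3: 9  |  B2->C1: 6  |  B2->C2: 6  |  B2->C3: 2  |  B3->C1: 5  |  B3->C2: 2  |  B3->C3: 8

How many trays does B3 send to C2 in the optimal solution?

60

Solving gives:
  B1->C1: 10 × £5 = £50
  B1->C2: 60 × £7 = £420
  B1->C3: 5 × £9 = £45
  B2->C3: 100 × £2 = £200
  B3->C2: 60 × £2 = £120
Total cost = £835.
So B3→C2 carries 60 trays.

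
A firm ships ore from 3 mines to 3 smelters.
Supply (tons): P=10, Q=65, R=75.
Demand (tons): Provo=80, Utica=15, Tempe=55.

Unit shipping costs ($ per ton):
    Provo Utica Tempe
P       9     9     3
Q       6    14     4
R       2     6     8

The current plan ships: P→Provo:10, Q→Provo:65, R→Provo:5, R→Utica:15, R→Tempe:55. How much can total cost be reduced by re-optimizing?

Current plan cost = 10·9 + 65·6 + 5·2 + 15·6 + 55·8 = $1020.
Optimal plan:
  P->Utica: 10 × $9 = $90
  Q->Provo: 10 × $6 = $60
  Q->Tempe: 55 × $4 = $220
  R->Provo: 70 × $2 = $140
  R->Utica: 5 × $6 = $30
Optimal cost = $540.
Saving = 1020 − 540 = $480.

480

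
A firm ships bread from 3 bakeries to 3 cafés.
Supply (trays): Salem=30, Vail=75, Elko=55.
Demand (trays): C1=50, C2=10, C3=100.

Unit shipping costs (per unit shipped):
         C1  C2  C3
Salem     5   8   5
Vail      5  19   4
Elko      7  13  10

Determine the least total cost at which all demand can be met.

An optimal shipping plan:
  Salem–C2: 5 trays
  Salem–C3: 25 trays
  Vail–C3: 75 trays
  Elko–C1: 50 trays
  Elko–C2: 5 trays
Total cost = 880.

880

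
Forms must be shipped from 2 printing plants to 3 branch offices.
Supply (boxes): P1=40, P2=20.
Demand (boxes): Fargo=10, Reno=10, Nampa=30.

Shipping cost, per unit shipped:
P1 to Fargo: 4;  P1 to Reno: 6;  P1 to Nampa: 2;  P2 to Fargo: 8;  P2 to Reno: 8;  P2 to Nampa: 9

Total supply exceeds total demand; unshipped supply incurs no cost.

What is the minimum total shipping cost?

Optimal allocation:
  P1 to Fargo: 10 × 4 = 40
  P1 to Nampa: 30 × 2 = 60
  P2 to Reno: 10 × 8 = 80
Total = 40 + 60 + 80 = 180.

180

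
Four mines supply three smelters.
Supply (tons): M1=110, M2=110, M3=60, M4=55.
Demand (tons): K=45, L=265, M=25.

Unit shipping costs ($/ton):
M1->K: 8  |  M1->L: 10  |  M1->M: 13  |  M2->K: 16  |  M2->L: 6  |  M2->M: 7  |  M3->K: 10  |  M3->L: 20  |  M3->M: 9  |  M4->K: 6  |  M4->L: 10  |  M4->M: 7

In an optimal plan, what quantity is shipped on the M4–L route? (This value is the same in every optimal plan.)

The minimum-cost plan:
  M1 to L: 110 × $10 = $1100
  M2 to L: 110 × $6 = $660
  M3 to K: 35 × $10 = $350
  M3 to M: 25 × $9 = $225
  M4 to K: 10 × $6 = $60
  M4 to L: 45 × $10 = $450
Total cost = $2845.
So M4→L carries 45 tons.

45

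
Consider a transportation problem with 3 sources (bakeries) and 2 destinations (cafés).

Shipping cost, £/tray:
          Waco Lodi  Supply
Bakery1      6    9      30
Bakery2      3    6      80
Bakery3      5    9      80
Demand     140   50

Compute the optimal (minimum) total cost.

970

One minimum-cost allocation:
  Bakery1->Waco: 30 × £6 = £180
  Bakery2->Waco: 30 × £3 = £90
  Bakery2->Lodi: 50 × £6 = £300
  Bakery3->Waco: 80 × £5 = £400
Total = 180 + 90 + 300 + 400 = £970.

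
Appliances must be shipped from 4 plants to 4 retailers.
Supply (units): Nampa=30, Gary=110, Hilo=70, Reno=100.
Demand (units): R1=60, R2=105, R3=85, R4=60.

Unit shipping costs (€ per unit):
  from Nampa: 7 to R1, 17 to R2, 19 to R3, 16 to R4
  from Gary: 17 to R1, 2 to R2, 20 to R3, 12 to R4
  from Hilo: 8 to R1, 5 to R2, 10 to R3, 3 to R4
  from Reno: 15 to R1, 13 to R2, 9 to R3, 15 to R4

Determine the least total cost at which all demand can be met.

One minimum-cost allocation:
  Nampa to R1: 30 units
  Gary to R2: 105 units
  Gary to R4: 5 units
  Hilo to R1: 15 units
  Hilo to R4: 55 units
  Reno to R1: 15 units
  Reno to R3: 85 units
Total cost = €1755.
(Supply check: Nampa ships 30; Gary ships 110; Hilo ships 70; Reno ships 100.)

1755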